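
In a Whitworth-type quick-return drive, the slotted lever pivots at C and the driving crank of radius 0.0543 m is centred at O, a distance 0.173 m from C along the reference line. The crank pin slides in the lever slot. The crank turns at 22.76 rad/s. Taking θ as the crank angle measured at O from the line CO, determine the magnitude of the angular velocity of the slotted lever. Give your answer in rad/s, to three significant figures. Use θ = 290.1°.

3.57

ω = 22.76 rad/s
Crank pin A relative to C: A = (d + r cosθ, r sinθ); lever angle φ = atan2(r sinθ, d + r cosθ).
Differentiating tanφ: φ̇ = rω(d cosθ + r)/(d² + r² + 2dr cosθ).
d² + r² + 2dr cosθ = |CA|² = 0.0393341 m²;  d cosθ + r = +0.11375 m.
|ω_lever| = |0.0543·22.76·+0.11375| / 0.0393341 = 3.5741 rad/s.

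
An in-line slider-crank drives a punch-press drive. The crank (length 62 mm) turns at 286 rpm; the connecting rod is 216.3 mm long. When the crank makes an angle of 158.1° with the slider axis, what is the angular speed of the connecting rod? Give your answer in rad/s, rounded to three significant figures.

ω = 29.95 rad/s (converted from 286 rpm).
The rod makes angle φ with the slider axis where L sinφ = r sinθ; differentiating, L cosφ·φ̇ = r ω cosθ.
L cosφ = √(L² − r² sin²θ) = 0.21506 m.
|ω_rod| = r ω |cosθ| / √(L² − r² sin²θ) = 0.062·29.95·0.92784/0.21506 = 8.0112 rad/s.

8.01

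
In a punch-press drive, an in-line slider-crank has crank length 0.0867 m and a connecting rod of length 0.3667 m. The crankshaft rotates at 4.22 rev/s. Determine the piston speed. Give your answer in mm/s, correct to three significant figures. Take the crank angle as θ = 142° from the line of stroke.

ω = 2π·4.22 = 26.52 rad/s
For an in-line slider-crank, x = r cosθ + √(L² − r² sin²θ), so v = −rω sinθ·[1 + r cosθ/√(L² − r² sin²θ)].
With r = 0.0867 m, L = 0.3667 m, θ = 142°: √(L² − r² sin²θ) = 0.36279 m.
v = −0.0867·26.52·0.61566·[1 + 0.0867·-0.78801/0.36279] = -1.1488 m/s.
|v| = 1.1488 m/s = 1148.8 mm/s.

1150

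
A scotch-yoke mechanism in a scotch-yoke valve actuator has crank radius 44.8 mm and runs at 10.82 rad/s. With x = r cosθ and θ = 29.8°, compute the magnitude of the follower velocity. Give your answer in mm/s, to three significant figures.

241

ω = 10.82 rad/s
x = r cosθ ⇒ ẋ = −rω sinθ.
|v| = rω|sinθ| = 0.0448·10.82·|sin 29.8°| = 0.2409 m/s = 240.9 mm/s.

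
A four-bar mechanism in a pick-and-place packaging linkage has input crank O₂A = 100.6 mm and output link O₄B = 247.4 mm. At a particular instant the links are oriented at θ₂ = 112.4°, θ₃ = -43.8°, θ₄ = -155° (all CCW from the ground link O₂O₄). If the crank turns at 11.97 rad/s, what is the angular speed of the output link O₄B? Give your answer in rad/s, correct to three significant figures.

ω₂ = 11.97 rad/s
Differentiating the loop-closure r₂e^{iθ₂}+r₃e^{iθ₃}=r₁+r₄e^{iθ₄} gives r₂ω₂e^{iθ₂}+r₃ω₃e^{iθ₃}=r₄ω₄e^{iθ₄}.
Eliminating the other unknown: ω₄ = r₂ω₂ sin(θ₂−θ₃) / [r₄ sin(θ₄−θ₃)].
Numerator sine = +0.40355; denominator sine = -0.93232.
Result = 0.1006·11.97·(+0.40355) / (0.2474·(-0.93232)) = -2.1068 rad/s; magnitude 2.1068 rad/s.

2.11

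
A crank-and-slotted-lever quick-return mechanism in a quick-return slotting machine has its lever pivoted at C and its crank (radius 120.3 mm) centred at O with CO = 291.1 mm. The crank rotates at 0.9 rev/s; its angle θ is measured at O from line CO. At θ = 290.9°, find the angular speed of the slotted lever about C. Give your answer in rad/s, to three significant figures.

ω = 5.655 rad/s (from 0.9 rev/s).
Crank pin A relative to C: A = (d + r cosθ, r sinθ); lever angle φ = atan2(r sinθ, d + r cosθ).
Differentiating tanφ: φ̇ = rω(d cosθ + r)/(d² + r² + 2dr cosθ).
d² + r² + 2dr cosθ = |CA|² = 0.124197 m²;  d cosθ + r = +0.22415 m.
|ω_lever| = |0.1203·5.655·+0.22415| / 0.124197 = 1.2277 rad/s.

1.23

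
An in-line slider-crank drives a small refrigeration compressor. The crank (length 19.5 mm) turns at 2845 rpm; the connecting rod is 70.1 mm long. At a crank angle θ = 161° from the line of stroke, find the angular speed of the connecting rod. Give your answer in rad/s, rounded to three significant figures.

ω = 297.9 rad/s (converted from 2845 rpm).
The rod makes angle φ with the slider axis where L sinφ = r sinθ; differentiating, L cosφ·φ̇ = r ω cosθ.
L cosφ = √(L² − r² sin²θ) = 0.069812 m.
|ω_rod| = r ω |cosθ| / √(L² − r² sin²θ) = 0.0195·297.9·0.94552/0.069812 = 78.684 rad/s.

78.7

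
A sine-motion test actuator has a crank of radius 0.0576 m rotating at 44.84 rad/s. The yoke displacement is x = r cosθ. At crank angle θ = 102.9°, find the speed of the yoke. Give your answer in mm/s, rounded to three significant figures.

2520

ω = 44.84 rad/s
x = r cosθ ⇒ ẋ = −rω sinθ.
|v| = rω|sinθ| = 0.0576·44.84·|sin 102.9°| = 2.5176 m/s = 2517.6 mm/s.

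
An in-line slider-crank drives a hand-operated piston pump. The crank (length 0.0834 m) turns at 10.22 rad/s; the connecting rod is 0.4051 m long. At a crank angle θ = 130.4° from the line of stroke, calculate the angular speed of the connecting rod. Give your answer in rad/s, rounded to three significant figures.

1.38

ω = 10.22 rad/s
The rod makes angle φ with the slider axis where L sinφ = r sinθ; differentiating, L cosφ·φ̇ = r ω cosθ.
L cosφ = √(L² − r² sin²θ) = 0.40009 m.
|ω_rod| = r ω |cosθ| / √(L² − r² sin²θ) = 0.0834·10.22·0.64812/0.40009 = 1.3807 rad/s.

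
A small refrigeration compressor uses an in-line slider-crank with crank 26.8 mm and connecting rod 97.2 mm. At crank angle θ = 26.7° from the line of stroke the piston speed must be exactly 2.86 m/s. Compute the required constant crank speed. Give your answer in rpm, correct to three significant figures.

For an in-line slider-crank, |v_piston| = rω|sinθ|·[1 + r cosθ/√(L² − r² sin²θ)].
With r = 0.0268 m, L = 0.0972 m, θ = 26.7°: the bracketed kinematic factor |dx/dθ| = 0.015031 m.
ω = v/|dx/dθ| = 2.86/0.015031 = 190.27 rad/s.
N = 60ω/(2π) = 1817 rpm.

1820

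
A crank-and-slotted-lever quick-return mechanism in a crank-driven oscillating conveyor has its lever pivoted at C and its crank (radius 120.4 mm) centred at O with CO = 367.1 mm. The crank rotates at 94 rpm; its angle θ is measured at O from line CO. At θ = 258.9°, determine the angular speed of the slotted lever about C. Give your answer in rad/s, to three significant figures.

0.446

ω = 9.844 rad/s (from 94 rpm).
Crank pin A relative to C: A = (d + r cosθ, r sinθ); lever angle φ = atan2(r sinθ, d + r cosθ).
Differentiating tanφ: φ̇ = rω(d cosθ + r)/(d² + r² + 2dr cosθ).
d² + r² + 2dr cosθ = |CA|² = 0.13224 m²;  d cosθ + r = +0.049725 m.
|ω_lever| = |0.1204·9.844·+0.049725| / 0.13224 = 0.44565 rad/s.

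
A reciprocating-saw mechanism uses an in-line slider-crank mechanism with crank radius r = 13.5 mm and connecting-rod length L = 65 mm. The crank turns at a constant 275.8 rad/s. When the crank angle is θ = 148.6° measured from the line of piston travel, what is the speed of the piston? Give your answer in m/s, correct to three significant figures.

ω = 275.8 rad/s
For an in-line slider-crank, x = r cosθ + √(L² − r² sin²θ), so v = −rω sinθ·[1 + r cosθ/√(L² − r² sin²θ)].
With r = 0.0135 m, L = 0.065 m, θ = 148.6°: √(L² − r² sin²θ) = 0.064618 m.
v = −0.0135·275.8·0.52101·[1 + 0.0135·-0.85355/0.064618] = -1.594 m/s.
|v| = 1.594 m/s.

1.59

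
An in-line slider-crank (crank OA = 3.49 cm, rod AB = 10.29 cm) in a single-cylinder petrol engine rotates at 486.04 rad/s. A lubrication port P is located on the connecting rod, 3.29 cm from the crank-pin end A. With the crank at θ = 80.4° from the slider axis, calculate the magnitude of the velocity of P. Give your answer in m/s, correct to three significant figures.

17.2

ω = 486 rad/s.  Crank-pin speed |V_A| = rω = 16.963 m/s, perpendicular to OA.
Rod angle: sinφ = −(r/L) sinθ ⇒ φ = -19.537°; ω_rod = −rω cosθ/√(L²−r²sin²θ) = -29.171 rad/s.
V_P = V_A + ω_rod × AP, with AP = 0.0329 m along the rod.
Components: V_Px = −rω sinθ − a·ω_rod·sinφ = -17.046 m/s;  V_Py = rω cosθ + a·ω_rod·cosφ = +1.9244 m/s.
|V_P| = √(V_Px² + V_Py²) = 17.154 m/s.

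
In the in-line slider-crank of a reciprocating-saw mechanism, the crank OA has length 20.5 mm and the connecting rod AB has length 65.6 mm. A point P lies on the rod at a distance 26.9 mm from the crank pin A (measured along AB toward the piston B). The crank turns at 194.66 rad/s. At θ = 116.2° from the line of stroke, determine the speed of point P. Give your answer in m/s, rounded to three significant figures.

3.53

ω = 194.7 rad/s.  Crank-pin speed |V_A| = rω = 3.9905 m/s, perpendicular to OA.
Rod angle: sinφ = −(r/L) sinθ ⇒ φ = -16.284°; ω_rod = −rω cosθ/√(L²−r²sin²θ) = +27.98 rad/s.
V_P = V_A + ω_rod × AP, with AP = 0.0269 m along the rod.
Components: V_Px = −rω sinθ − a·ω_rod·sinφ = -3.3695 m/s;  V_Py = rω cosθ + a·ω_rod·cosφ = -1.0394 m/s.
|V_P| = √(V_Px² + V_Py²) = 3.5262 m/s.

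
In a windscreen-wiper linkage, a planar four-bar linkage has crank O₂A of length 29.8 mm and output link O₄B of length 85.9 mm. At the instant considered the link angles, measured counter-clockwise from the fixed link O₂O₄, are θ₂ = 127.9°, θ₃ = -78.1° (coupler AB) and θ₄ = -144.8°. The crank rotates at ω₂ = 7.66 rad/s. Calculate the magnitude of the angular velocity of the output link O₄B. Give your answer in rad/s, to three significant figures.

ω₂ = 7.66 rad/s
Differentiating the loop-closure r₂e^{iθ₂}+r₃e^{iθ₃}=r₁+r₄e^{iθ₄} gives r₂ω₂e^{iθ₂}+r₃ω₃e^{iθ₃}=r₄ω₄e^{iθ₄}.
Eliminating the other unknown: ω₄ = r₂ω₂ sin(θ₂−θ₃) / [r₄ sin(θ₄−θ₃)].
Numerator sine = -0.43837; denominator sine = -0.91845.
Result = 0.0298·7.66·(-0.43837) / (0.0859·(-0.91845)) = +1.2684 rad/s; magnitude 1.2684 rad/s.

1.27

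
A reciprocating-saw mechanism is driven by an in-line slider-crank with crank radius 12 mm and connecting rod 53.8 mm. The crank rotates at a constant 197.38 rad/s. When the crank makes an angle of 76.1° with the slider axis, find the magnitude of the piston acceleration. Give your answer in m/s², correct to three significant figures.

18.1

ω = 197.4 rad/s
x(θ) = r cosθ + √(L² − r² sin²θ); with ω constant, a = ω²·d²x/dθ².
d²x/dθ² = −r cosθ − r²(cos2θ)/√u − r⁴ sin²2θ/(4u^{3/2}),  u = L² − r² sin²θ = 0.00275875 m².
Substituting r = 0.012 m, L = 0.0538 m, θ = 76.1°: d²x/dθ² = -0.00046534 m.
a = ω²·d²x/dθ² = (197.4)²·(-0.00046534) = -18.129 m/s²;  |a| = 18.129 m/s².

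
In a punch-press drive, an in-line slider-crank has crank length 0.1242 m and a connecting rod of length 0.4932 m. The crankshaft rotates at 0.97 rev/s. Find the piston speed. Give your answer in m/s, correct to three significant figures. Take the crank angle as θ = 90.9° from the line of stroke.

ω = 2π·0.97 = 6.095 rad/s
For an in-line slider-crank, x = r cosθ + √(L² − r² sin²θ), so v = −rω sinθ·[1 + r cosθ/√(L² − r² sin²θ)].
With r = 0.1242 m, L = 0.4932 m, θ = 90.9°: √(L² − r² sin²θ) = 0.47731 m.
v = −0.1242·6.095·0.99988·[1 + 0.1242·-0.01571/0.47731] = -0.75377 m/s.
|v| = 0.75377 m/s.

0.754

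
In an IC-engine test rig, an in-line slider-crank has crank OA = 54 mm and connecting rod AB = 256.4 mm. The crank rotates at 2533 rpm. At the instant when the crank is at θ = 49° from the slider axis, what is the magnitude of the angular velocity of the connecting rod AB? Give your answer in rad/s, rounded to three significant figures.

37.1

ω = 265.3 rad/s (converted from 2533 rpm).
The rod makes angle φ with the slider axis where L sinφ = r sinθ; differentiating, L cosφ·φ̇ = r ω cosθ.
L cosφ = √(L² − r² sin²θ) = 0.25314 m.
|ω_rod| = r ω |cosθ| / √(L² − r² sin²θ) = 0.054·265.3·0.65606/0.25314 = 37.123 rad/s.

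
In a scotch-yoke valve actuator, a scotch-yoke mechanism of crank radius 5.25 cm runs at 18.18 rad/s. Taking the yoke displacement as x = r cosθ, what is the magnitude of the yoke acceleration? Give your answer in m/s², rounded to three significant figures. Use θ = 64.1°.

ω = 18.18 rad/s
x = r cosθ ⇒ ẍ = −rω² cosθ (ω constant).
|a| = rω²|cosθ| = 0.0525·(18.18)²·|cos 64.1°| = 7.5793 m/s².

7.58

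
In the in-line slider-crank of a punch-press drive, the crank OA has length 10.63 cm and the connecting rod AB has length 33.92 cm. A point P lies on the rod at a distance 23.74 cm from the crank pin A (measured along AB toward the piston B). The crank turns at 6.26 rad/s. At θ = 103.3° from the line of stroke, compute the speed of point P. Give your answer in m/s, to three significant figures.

ω = 6.26 rad/s.  Crank-pin speed |V_A| = rω = 0.66544 m/s, perpendicular to OA.
Rod angle: sinφ = −(r/L) sinθ ⇒ φ = -17.757°; ω_rod = −rω cosθ/√(L²−r²sin²θ) = +0.47388 rad/s.
V_P = V_A + ω_rod × AP, with AP = 0.2374 m along the rod.
Components: V_Px = −rω sinθ − a·ω_rod·sinφ = -0.61328 m/s;  V_Py = rω cosθ + a·ω_rod·cosφ = -0.045943 m/s.
|V_P| = √(V_Px² + V_Py²) = 0.615 m/s.

0.615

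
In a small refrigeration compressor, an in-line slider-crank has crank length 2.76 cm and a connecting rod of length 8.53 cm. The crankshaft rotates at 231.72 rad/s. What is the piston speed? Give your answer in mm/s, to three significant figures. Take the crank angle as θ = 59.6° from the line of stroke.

ω = 231.7 rad/s
For an in-line slider-crank, x = r cosθ + √(L² − r² sin²θ), so v = −rω sinθ·[1 + r cosθ/√(L² − r² sin²θ)].
With r = 0.0276 m, L = 0.0853 m, θ = 59.6°: √(L² − r² sin²θ) = 0.081911 m.
v = −0.0276·231.7·0.86251·[1 + 0.0276·0.50603/0.081911] = -6.4567 m/s.
|v| = 6.4567 m/s = 6456.7 mm/s.

6460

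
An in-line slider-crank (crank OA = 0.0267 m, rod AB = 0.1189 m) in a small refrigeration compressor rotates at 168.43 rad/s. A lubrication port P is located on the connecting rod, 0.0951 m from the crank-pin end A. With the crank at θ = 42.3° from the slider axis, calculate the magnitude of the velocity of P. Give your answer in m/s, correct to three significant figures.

3.50

ω = 168.4 rad/s.  Crank-pin speed |V_A| = rω = 4.4971 m/s, perpendicular to OA.
Rod angle: sinφ = −(r/L) sinθ ⇒ φ = -8.692°; ω_rod = −rω cosθ/√(L²−r²sin²θ) = -28.3 rad/s.
V_P = V_A + ω_rod × AP, with AP = 0.0951 m along the rod.
Components: V_Px = −rω sinθ − a·ω_rod·sinφ = -3.4333 m/s;  V_Py = rω cosθ + a·ω_rod·cosφ = +0.6658 m/s.
|V_P| = √(V_Px² + V_Py²) = 3.4973 m/s.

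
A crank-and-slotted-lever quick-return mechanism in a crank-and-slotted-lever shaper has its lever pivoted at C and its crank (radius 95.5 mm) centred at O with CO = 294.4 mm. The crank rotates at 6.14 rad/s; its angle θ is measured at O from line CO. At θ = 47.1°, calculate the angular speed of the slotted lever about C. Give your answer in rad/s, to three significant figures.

1.29

ω = 6.14 rad/s
Crank pin A relative to C: A = (d + r cosθ, r sinθ); lever angle φ = atan2(r sinθ, d + r cosθ).
Differentiating tanφ: φ̇ = rω(d cosθ + r)/(d² + r² + 2dr cosθ).
d² + r² + 2dr cosθ = |CA|² = 0.134069 m²;  d cosθ + r = +0.2959 m.
|ω_lever| = |0.0955·6.14·+0.2959| / 0.134069 = 1.2942 rad/s.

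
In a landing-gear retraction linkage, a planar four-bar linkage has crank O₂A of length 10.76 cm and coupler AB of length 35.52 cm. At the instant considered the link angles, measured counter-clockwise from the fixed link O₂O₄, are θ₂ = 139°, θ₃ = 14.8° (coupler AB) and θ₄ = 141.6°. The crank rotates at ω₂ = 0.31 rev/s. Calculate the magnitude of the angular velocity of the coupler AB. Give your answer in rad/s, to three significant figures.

ω₂ = 1.948 rad/s (from 0.31 rev/s).
Differentiating the loop-closure r₂e^{iθ₂}+r₃e^{iθ₃}=r₁+r₄e^{iθ₄} gives r₂ω₂e^{iθ₂}+r₃ω₃e^{iθ₃}=r₄ω₄e^{iθ₄}.
Eliminating the other unknown: ω₃ = r₂ω₂ sin(θ₄−θ₂) / [r₃ sin(θ₃−θ₄)].
Numerator sine = +0.04536; denominator sine = -0.80073.
Result = 0.1076·1.948·(+0.04536) / (0.3552·(-0.80073)) = -0.033427 rad/s; magnitude 0.033427 rad/s.

0.0334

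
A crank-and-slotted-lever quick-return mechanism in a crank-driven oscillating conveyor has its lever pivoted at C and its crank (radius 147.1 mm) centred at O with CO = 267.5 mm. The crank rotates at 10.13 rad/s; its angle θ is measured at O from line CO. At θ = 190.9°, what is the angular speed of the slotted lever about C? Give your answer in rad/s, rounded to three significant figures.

10.8

ω = 10.13 rad/s
Crank pin A relative to C: A = (d + r cosθ, r sinθ); lever angle φ = atan2(r sinθ, d + r cosθ).
Differentiating tanφ: φ̇ = rω(d cosθ + r)/(d² + r² + 2dr cosθ).
d² + r² + 2dr cosθ = |CA|² = 0.015916 m²;  d cosθ + r = -0.11557 m.
|ω_lever| = |0.1471·10.13·-0.11557| / 0.015916 = 10.821 rad/s.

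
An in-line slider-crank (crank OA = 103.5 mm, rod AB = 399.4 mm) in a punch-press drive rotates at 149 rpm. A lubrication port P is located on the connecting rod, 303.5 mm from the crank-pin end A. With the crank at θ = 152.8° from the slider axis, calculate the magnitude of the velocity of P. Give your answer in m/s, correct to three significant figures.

0.699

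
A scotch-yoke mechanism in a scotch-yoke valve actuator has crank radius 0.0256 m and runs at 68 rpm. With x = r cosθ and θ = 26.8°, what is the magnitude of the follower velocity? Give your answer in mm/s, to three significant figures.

82.2

ω = 7.121 rad/s (from 68 rpm).
x = r cosθ ⇒ ẋ = −rω sinθ.
|v| = rω|sinθ| = 0.0256·7.121·|sin 26.8°| = 0.082193 m/s = 82.193 mm/s.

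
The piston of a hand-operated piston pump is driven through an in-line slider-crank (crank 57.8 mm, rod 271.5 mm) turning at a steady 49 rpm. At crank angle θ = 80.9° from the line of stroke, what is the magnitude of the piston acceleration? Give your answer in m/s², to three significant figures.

ω = 2π·49/60 = 5.131 rad/s
x(θ) = r cosθ + √(L² − r² sin²θ); with ω constant, a = ω²·d²x/dθ².
d²x/dθ² = −r cosθ − r²(cos2θ)/√u − r⁴ sin²2θ/(4u^{3/2}),  u = L² − r² sin²θ = 0.070455 m².
Substituting r = 0.0578 m, L = 0.2715 m, θ = 80.9°: d²x/dθ² = +0.0028006 m.
a = ω²·d²x/dθ² = (5.131)²·(+0.0028006) = +0.073739 m/s²;  |a| = 0.073739 m/s².

0.0737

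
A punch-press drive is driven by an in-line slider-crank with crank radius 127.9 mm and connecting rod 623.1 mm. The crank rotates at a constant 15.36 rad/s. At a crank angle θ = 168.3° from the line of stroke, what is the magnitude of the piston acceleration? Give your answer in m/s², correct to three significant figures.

ω = 15.36 rad/s
x(θ) = r cosθ + √(L² − r² sin²θ); with ω constant, a = ω²·d²x/dθ².
d²x/dθ² = −r cosθ − r²(cos2θ)/√u − r⁴ sin²2θ/(4u^{3/2}),  u = L² − r² sin²θ = 0.387581 m².
Substituting r = 0.1279 m, L = 0.6231 m, θ = 168.3°: d²x/dθ² = +0.10108 m.
a = ω²·d²x/dθ² = (15.36)²·(+0.10108) = +23.849 m/s²;  |a| = 23.849 m/s².

23.8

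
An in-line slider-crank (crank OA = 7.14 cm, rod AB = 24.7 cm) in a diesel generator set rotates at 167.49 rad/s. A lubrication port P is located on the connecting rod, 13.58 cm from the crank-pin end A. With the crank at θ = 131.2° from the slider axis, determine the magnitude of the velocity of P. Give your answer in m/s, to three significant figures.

8.78

ω = 167.5 rad/s.  Crank-pin speed |V_A| = rω = 11.959 m/s, perpendicular to OA.
Rod angle: sinφ = −(r/L) sinθ ⇒ φ = -12.562°; ω_rod = −rω cosθ/√(L²−r²sin²θ) = +32.673 rad/s.
V_P = V_A + ω_rod × AP, with AP = 0.1358 m along the rod.
Components: V_Px = −rω sinθ − a·ω_rod·sinφ = -8.0329 m/s;  V_Py = rω cosθ + a·ω_rod·cosφ = -3.5463 m/s.
|V_P| = √(V_Px² + V_Py²) = 8.7809 m/s.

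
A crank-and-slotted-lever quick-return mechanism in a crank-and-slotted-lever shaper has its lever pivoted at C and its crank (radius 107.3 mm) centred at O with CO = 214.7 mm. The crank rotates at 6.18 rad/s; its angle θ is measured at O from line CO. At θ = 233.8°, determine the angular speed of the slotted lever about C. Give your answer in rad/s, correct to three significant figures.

0.425

ω = 6.18 rad/s
Crank pin A relative to C: A = (d + r cosθ, r sinθ); lever angle φ = atan2(r sinθ, d + r cosθ).
Differentiating tanφ: φ̇ = rω(d cosθ + r)/(d² + r² + 2dr cosθ).
d² + r² + 2dr cosθ = |CA|² = 0.0303974 m²;  d cosθ + r = -0.019503 m.
|ω_lever| = |0.1073·6.18·-0.019503| / 0.0303974 = 0.42545 rad/s.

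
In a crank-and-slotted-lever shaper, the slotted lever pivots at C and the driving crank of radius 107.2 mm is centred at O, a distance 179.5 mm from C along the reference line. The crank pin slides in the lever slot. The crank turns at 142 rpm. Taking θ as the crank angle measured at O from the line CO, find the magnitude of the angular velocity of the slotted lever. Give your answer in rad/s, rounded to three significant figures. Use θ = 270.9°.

3.96

ω = 14.87 rad/s (from 142 rpm).
Crank pin A relative to C: A = (d + r cosθ, r sinθ); lever angle φ = atan2(r sinθ, d + r cosθ).
Differentiating tanφ: φ̇ = rω(d cosθ + r)/(d² + r² + 2dr cosθ).
d² + r² + 2dr cosθ = |CA|² = 0.0443166 m²;  d cosθ + r = +0.11002 m.
|ω_lever| = |0.1072·14.87·+0.11002| / 0.0443166 = 3.9574 rad/s.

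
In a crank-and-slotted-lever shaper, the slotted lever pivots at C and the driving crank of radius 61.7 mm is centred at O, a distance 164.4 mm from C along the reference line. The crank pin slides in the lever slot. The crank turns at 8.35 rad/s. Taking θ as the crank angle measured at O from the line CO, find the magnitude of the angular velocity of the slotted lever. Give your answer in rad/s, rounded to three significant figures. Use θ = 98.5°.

ω = 8.35 rad/s
Crank pin A relative to C: A = (d + r cosθ, r sinθ); lever angle φ = atan2(r sinθ, d + r cosθ).
Differentiating tanφ: φ̇ = rω(d cosθ + r)/(d² + r² + 2dr cosθ).
d² + r² + 2dr cosθ = |CA|² = 0.0278356 m²;  d cosθ + r = +0.0374 m.
|ω_lever| = |0.0617·8.35·+0.0374| / 0.0278356 = 0.69222 rad/s.

0.692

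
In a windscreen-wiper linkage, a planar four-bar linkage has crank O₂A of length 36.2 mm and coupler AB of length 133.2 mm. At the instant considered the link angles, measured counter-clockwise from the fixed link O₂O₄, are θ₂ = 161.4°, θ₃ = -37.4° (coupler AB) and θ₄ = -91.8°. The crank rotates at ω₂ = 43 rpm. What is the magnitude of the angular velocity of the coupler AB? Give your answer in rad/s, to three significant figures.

ω₂ = 4.503 rad/s (from 43 rpm).
Differentiating the loop-closure r₂e^{iθ₂}+r₃e^{iθ₃}=r₁+r₄e^{iθ₄} gives r₂ω₂e^{iθ₂}+r₃ω₃e^{iθ₃}=r₄ω₄e^{iθ₄}.
Eliminating the other unknown: ω₃ = r₂ω₂ sin(θ₄−θ₂) / [r₃ sin(θ₃−θ₄)].
Numerator sine = +0.95732; denominator sine = +0.81310.
Result = 0.0362·4.503·(+0.95732) / (0.1332·(+0.81310)) = +1.4408 rad/s; magnitude 1.4408 rad/s.

1.44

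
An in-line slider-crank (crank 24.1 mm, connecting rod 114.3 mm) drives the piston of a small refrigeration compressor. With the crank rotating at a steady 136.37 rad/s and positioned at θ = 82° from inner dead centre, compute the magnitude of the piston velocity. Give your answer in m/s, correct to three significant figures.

ω = 136.4 rad/s
For an in-line slider-crank, x = r cosθ + √(L² − r² sin²θ), so v = −rω sinθ·[1 + r cosθ/√(L² − r² sin²θ)].
With r = 0.0241 m, L = 0.1143 m, θ = 82°: √(L² − r² sin²θ) = 0.11178 m.
v = −0.0241·136.4·0.99027·[1 + 0.0241·0.13917/0.11178] = -3.3522 m/s.
|v| = 3.3522 m/s.

3.35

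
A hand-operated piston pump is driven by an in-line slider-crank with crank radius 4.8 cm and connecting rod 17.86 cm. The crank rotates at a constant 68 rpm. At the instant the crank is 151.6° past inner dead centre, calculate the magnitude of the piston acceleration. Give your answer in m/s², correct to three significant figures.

ω = 2π·68/60 = 7.121 rad/s
x(θ) = r cosθ + √(L² − r² sin²θ); with ω constant, a = ω²·d²x/dθ².
d²x/dθ² = −r cosθ − r²(cos2θ)/√u − r⁴ sin²2θ/(4u^{3/2}),  u = L² − r² sin²θ = 0.0313768 m².
Substituting r = 0.048 m, L = 0.1786 m, θ = 151.6°: d²x/dθ² = +0.034934 m.
a = ω²·d²x/dθ² = (7.121)²·(+0.034934) = +1.7714 m/s²;  |a| = 1.7714 m/s².

1.77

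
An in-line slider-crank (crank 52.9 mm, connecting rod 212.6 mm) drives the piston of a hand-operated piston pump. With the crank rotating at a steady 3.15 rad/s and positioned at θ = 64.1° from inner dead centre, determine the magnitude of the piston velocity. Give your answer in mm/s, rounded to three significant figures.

167

ω = 3.15 rad/s
For an in-line slider-crank, x = r cosθ + √(L² − r² sin²θ), so v = −rω sinθ·[1 + r cosθ/√(L² − r² sin²θ)].
With r = 0.0529 m, L = 0.2126 m, θ = 64.1°: √(L² − r² sin²θ) = 0.20721 m.
v = −0.0529·3.15·0.89956·[1 + 0.0529·0.43680/0.20721] = -0.16661 m/s.
|v| = 0.16661 m/s = 166.61 mm/s.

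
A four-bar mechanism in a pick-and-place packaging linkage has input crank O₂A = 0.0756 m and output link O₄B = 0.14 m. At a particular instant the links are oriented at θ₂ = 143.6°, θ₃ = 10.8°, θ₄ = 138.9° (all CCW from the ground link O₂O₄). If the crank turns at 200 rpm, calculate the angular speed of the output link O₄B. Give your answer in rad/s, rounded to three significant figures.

ω₂ = 20.94 rad/s (from 200 rpm).
Differentiating the loop-closure r₂e^{iθ₂}+r₃e^{iθ₃}=r₁+r₄e^{iθ₄} gives r₂ω₂e^{iθ₂}+r₃ω₃e^{iθ₃}=r₄ω₄e^{iθ₄}.
Eliminating the other unknown: ω₄ = r₂ω₂ sin(θ₂−θ₃) / [r₄ sin(θ₄−θ₃)].
Numerator sine = +0.73373; denominator sine = +0.78694.
Result = 0.0756·20.94·(+0.73373) / (0.14·(+0.78694)) = +10.545 rad/s; magnitude 10.545 rad/s.

10.5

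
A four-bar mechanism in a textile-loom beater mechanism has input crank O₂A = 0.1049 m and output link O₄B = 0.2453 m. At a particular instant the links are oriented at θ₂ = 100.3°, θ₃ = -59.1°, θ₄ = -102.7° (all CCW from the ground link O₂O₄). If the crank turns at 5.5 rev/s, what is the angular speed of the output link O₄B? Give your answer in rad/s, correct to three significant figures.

7.54

ω₂ = 34.56 rad/s (from 5.5 rev/s).
Differentiating the loop-closure r₂e^{iθ₂}+r₃e^{iθ₃}=r₁+r₄e^{iθ₄} gives r₂ω₂e^{iθ₂}+r₃ω₃e^{iθ₃}=r₄ω₄e^{iθ₄}.
Eliminating the other unknown: ω₄ = r₂ω₂ sin(θ₂−θ₃) / [r₄ sin(θ₄−θ₃)].
Numerator sine = +0.35184; denominator sine = -0.68962.
Result = 0.1049·34.56·(+0.35184) / (0.2453·(-0.68962)) = -7.5398 rad/s; magnitude 7.5398 rad/s.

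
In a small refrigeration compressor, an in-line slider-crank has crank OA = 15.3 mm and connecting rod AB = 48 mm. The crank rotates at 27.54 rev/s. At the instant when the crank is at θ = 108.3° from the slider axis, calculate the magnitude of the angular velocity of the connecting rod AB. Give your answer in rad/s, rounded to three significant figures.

18.2

ω = 173 rad/s (converted from 27.54 rev/s).
The rod makes angle φ with the slider axis where L sinφ = r sinθ; differentiating, L cosφ·φ̇ = r ω cosθ.
L cosφ = √(L² − r² sin²θ) = 0.045749 m.
|ω_rod| = r ω |cosθ| / √(L² − r² sin²θ) = 0.0153·173·0.31399/0.045749 = 18.171 rad/s.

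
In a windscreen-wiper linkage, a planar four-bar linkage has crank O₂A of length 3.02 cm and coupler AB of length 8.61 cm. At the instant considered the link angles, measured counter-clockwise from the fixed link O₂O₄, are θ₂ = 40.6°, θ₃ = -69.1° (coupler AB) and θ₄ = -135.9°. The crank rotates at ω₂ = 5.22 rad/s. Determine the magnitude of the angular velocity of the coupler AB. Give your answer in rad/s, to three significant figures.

0.122

ω₂ = 5.22 rad/s
Differentiating the loop-closure r₂e^{iθ₂}+r₃e^{iθ₃}=r₁+r₄e^{iθ₄} gives r₂ω₂e^{iθ₂}+r₃ω₃e^{iθ₃}=r₄ω₄e^{iθ₄}.
Eliminating the other unknown: ω₃ = r₂ω₂ sin(θ₄−θ₂) / [r₃ sin(θ₃−θ₄)].
Numerator sine = -0.06105; denominator sine = +0.91914.
Result = 0.0302·5.22·(-0.06105) / (0.0861·(+0.91914)) = -0.12161 rad/s; magnitude 0.12161 rad/s.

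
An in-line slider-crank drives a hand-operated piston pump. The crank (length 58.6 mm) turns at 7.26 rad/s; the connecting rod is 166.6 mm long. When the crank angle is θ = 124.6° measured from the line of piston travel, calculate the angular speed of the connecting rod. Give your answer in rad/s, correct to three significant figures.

ω = 7.26 rad/s
The rod makes angle φ with the slider axis where L sinφ = r sinθ; differentiating, L cosφ·φ̇ = r ω cosθ.
L cosφ = √(L² − r² sin²θ) = 0.15946 m.
|ω_rod| = r ω |cosθ| / √(L² − r² sin²θ) = 0.0586·7.26·0.56784/0.15946 = 1.515 rad/s.

1.51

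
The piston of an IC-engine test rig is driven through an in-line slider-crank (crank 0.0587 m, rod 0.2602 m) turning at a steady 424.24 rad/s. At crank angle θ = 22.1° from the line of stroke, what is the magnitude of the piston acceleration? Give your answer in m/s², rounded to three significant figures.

11500

ω = 424.2 rad/s
x(θ) = r cosθ + √(L² − r² sin²θ); with ω constant, a = ω²·d²x/dθ².
d²x/dθ² = −r cosθ − r²(cos2θ)/√u − r⁴ sin²2θ/(4u^{3/2}),  u = L² − r² sin²θ = 0.0672163 m².
Substituting r = 0.0587 m, L = 0.2602 m, θ = 22.1°: d²x/dθ² = -0.063998 m.
a = ω²·d²x/dθ² = (424.2)²·(-0.063998) = -11518 m/s²;  |a| = 11518 m/s².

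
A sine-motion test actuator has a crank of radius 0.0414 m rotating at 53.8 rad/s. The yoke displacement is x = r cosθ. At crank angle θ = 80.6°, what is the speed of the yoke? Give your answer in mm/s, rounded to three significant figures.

ω = 53.8 rad/s
x = r cosθ ⇒ ẋ = −rω sinθ.
|v| = rω|sinθ| = 0.0414·53.8·|sin 80.6°| = 2.1974 m/s = 2197.4 mm/s.

2200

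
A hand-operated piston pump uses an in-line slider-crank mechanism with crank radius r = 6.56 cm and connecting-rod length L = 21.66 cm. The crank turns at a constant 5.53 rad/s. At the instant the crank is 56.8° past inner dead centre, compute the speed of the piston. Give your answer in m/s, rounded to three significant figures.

0.356

ω = 5.53 rad/s
For an in-line slider-crank, x = r cosθ + √(L² − r² sin²θ), so v = −rω sinθ·[1 + r cosθ/√(L² − r² sin²θ)].
With r = 0.0656 m, L = 0.2166 m, θ = 56.8°: √(L² − r² sin²θ) = 0.20953 m.
v = −0.0656·5.53·0.83676·[1 + 0.0656·0.54756/0.20953] = -0.35559 m/s.
|v| = 0.35559 m/s.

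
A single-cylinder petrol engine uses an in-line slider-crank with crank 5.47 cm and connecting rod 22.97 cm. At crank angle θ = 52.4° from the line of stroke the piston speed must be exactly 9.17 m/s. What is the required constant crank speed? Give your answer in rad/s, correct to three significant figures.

For an in-line slider-crank, |v_piston| = rω|sinθ|·[1 + r cosθ/√(L² − r² sin²θ)].
With r = 0.0547 m, L = 0.2297 m, θ = 52.4°: the bracketed kinematic factor |dx/dθ| = 0.04975 m.
ω = v/|dx/dθ| = 9.17/0.04975 = 184.32 rad/s.

184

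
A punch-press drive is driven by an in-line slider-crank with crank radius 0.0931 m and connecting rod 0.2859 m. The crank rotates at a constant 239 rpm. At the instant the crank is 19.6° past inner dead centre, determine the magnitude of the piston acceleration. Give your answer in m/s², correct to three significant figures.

69.9

ω = 2π·239/60 = 25.03 rad/s
x(θ) = r cosθ + √(L² − r² sin²θ); with ω constant, a = ω²·d²x/dθ².
d²x/dθ² = −r cosθ − r²(cos2θ)/√u − r⁴ sin²2θ/(4u^{3/2}),  u = L² − r² sin²θ = 0.0807635 m².
Substituting r = 0.0931 m, L = 0.2859 m, θ = 19.6°: d²x/dθ² = -0.11167 m.
a = ω²·d²x/dθ² = (25.03)²·(-0.11167) = -69.949 m/s²;  |a| = 69.949 m/s².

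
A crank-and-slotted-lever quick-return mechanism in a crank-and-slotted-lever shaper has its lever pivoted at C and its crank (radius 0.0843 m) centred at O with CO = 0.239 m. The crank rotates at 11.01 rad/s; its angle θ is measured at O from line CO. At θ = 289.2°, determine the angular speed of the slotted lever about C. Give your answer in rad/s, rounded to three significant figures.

ω = 11.01 rad/s
Crank pin A relative to C: A = (d + r cosθ, r sinθ); lever angle φ = atan2(r sinθ, d + r cosθ).
Differentiating tanφ: φ̇ = rω(d cosθ + r)/(d² + r² + 2dr cosθ).
d² + r² + 2dr cosθ = |CA|² = 0.0774793 m²;  d cosθ + r = +0.1629 m.
|ω_lever| = |0.0843·11.01·+0.1629| / 0.0774793 = 1.9514 rad/s.

1.95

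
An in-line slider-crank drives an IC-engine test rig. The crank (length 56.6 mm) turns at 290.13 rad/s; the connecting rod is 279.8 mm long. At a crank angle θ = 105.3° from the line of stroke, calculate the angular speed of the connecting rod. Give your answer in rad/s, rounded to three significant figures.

ω = 290.1 rad/s
The rod makes angle φ with the slider axis where L sinφ = r sinθ; differentiating, L cosφ·φ̇ = r ω cosθ.
L cosφ = √(L² − r² sin²θ) = 0.27442 m.
|ω_rod| = r ω |cosθ| / √(L² − r² sin²θ) = 0.0566·290.1·0.26387/0.27442 = 15.79 rad/s.

15.8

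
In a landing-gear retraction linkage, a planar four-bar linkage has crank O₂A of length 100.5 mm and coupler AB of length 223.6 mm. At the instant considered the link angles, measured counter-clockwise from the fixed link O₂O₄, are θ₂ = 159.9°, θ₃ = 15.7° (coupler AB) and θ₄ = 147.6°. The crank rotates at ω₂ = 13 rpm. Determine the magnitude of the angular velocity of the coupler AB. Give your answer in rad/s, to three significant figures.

0.175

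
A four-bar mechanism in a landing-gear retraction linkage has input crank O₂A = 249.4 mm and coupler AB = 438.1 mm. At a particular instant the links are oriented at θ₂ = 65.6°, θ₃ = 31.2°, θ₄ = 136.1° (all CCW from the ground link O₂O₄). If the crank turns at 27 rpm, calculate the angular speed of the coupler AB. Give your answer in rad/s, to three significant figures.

1.57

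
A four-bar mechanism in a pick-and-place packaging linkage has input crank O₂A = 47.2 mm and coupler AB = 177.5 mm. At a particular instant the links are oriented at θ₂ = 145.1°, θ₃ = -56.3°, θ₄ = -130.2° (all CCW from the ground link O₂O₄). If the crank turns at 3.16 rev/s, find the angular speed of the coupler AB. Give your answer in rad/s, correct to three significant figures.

5.47

ω₂ = 19.85 rad/s (from 3.16 rev/s).
Differentiating the loop-closure r₂e^{iθ₂}+r₃e^{iθ₃}=r₁+r₄e^{iθ₄} gives r₂ω₂e^{iθ₂}+r₃ω₃e^{iθ₃}=r₄ω₄e^{iθ₄}.
Eliminating the other unknown: ω₃ = r₂ω₂ sin(θ₄−θ₂) / [r₃ sin(θ₃−θ₄)].
Numerator sine = +0.99572; denominator sine = +0.96078.
Result = 0.0472·19.85·(+0.99572) / (0.1775·(+0.96078)) = +5.4718 rad/s; magnitude 5.4718 rad/s.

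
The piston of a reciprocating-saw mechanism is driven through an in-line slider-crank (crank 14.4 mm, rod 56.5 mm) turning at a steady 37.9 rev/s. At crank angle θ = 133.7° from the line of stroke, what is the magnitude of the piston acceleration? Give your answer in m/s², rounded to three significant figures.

ω = 2π·37.9 = 238.1 rad/s
x(θ) = r cosθ + √(L² − r² sin²θ); with ω constant, a = ω²·d²x/dθ².
d²x/dθ² = −r cosθ − r²(cos2θ)/√u − r⁴ sin²2θ/(4u^{3/2}),  u = L² − r² sin²θ = 0.00308387 m².
Substituting r = 0.0144 m, L = 0.0565 m, θ = 133.7°: d²x/dθ² = +0.010055 m.
a = ω²·d²x/dθ² = (238.1)²·(+0.010055) = +570.22 m/s²;  |a| = 570.22 m/s².

570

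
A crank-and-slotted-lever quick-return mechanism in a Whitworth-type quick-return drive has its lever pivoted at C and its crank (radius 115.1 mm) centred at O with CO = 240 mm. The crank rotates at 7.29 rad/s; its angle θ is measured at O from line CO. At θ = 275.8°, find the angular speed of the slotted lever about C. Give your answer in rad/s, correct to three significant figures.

1.53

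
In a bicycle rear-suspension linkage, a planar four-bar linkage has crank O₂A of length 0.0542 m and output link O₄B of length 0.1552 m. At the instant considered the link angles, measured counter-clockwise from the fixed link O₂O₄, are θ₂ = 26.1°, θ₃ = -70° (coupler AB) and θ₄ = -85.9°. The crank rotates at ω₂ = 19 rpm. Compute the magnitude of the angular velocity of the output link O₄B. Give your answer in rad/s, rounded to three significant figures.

2.52

ω₂ = 1.99 rad/s (from 19 rpm).
Differentiating the loop-closure r₂e^{iθ₂}+r₃e^{iθ₃}=r₁+r₄e^{iθ₄} gives r₂ω₂e^{iθ₂}+r₃ω₃e^{iθ₃}=r₄ω₄e^{iθ₄}.
Eliminating the other unknown: ω₄ = r₂ω₂ sin(θ₂−θ₃) / [r₄ sin(θ₄−θ₃)].
Numerator sine = +0.99434; denominator sine = -0.27396.
Result = 0.0542·1.99·(+0.99434) / (0.1552·(-0.27396)) = -2.522 rad/s; magnitude 2.522 rad/s.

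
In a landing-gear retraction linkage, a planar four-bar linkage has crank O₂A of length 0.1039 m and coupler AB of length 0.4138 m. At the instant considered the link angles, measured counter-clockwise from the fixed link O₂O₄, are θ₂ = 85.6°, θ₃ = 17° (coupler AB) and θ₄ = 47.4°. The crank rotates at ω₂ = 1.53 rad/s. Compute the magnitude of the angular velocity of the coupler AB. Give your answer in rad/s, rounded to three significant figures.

ω₂ = 1.53 rad/s
Differentiating the loop-closure r₂e^{iθ₂}+r₃e^{iθ₃}=r₁+r₄e^{iθ₄} gives r₂ω₂e^{iθ₂}+r₃ω₃e^{iθ₃}=r₄ω₄e^{iθ₄}.
Eliminating the other unknown: ω₃ = r₂ω₂ sin(θ₄−θ₂) / [r₃ sin(θ₃−θ₄)].
Numerator sine = -0.61841; denominator sine = -0.50603.
Result = 0.1039·1.53·(-0.61841) / (0.4138·(-0.50603)) = +0.46947 rad/s; magnitude 0.46947 rad/s.

0.469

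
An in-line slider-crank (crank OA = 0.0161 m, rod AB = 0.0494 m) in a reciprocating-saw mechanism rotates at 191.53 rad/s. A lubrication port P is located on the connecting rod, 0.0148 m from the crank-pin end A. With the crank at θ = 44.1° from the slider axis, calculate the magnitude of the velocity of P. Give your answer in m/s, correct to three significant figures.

2.77

ω = 191.5 rad/s.  Crank-pin speed |V_A| = rω = 3.0836 m/s, perpendicular to OA.
Rod angle: sinφ = −(r/L) sinθ ⇒ φ = -13.109°; ω_rod = −rω cosθ/√(L²−r²sin²θ) = -46.026 rad/s.
V_P = V_A + ω_rod × AP, with AP = 0.0148 m along the rod.
Components: V_Px = −rω sinθ − a·ω_rod·sinφ = -2.3004 m/s;  V_Py = rω cosθ + a·ω_rod·cosφ = +1.551 m/s.
|V_P| = √(V_Px² + V_Py²) = 2.7745 m/s.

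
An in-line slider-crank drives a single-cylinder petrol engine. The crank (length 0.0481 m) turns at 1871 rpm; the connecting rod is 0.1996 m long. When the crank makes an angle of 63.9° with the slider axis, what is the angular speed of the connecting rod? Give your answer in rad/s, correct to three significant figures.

21.3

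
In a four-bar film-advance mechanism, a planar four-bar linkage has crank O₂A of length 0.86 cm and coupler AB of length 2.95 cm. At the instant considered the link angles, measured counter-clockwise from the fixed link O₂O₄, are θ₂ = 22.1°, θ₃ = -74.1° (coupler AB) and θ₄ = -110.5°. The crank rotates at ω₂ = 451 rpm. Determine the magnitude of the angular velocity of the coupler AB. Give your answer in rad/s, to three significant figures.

ω₂ = 47.23 rad/s (from 451 rpm).
Differentiating the loop-closure r₂e^{iθ₂}+r₃e^{iθ₃}=r₁+r₄e^{iθ₄} gives r₂ω₂e^{iθ₂}+r₃ω₃e^{iθ₃}=r₄ω₄e^{iθ₄}.
Eliminating the other unknown: ω₃ = r₂ω₂ sin(θ₄−θ₂) / [r₃ sin(θ₃−θ₄)].
Numerator sine = -0.73610; denominator sine = +0.59342.
Result = 0.0086·47.23·(-0.73610) / (0.0295·(+0.59342)) = -17.079 rad/s; magnitude 17.079 rad/s.

17.1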